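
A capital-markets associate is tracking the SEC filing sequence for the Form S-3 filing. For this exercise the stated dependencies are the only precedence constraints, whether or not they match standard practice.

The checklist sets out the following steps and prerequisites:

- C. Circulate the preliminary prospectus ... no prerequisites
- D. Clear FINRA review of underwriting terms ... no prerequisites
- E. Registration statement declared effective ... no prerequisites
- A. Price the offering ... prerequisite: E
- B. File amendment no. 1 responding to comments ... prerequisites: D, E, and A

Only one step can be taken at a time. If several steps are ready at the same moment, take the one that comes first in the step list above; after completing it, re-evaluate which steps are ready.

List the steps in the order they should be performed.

C, D, E, A, B

Nothing is required for C, D and E. C is listed earlier → C first.
Now D and E have their prerequisites met. D is listed earlier, so D next.
That leaves E as the only ready step → E.
That leaves A as the only ready step → A.
B needed D, E and A, now all done → B.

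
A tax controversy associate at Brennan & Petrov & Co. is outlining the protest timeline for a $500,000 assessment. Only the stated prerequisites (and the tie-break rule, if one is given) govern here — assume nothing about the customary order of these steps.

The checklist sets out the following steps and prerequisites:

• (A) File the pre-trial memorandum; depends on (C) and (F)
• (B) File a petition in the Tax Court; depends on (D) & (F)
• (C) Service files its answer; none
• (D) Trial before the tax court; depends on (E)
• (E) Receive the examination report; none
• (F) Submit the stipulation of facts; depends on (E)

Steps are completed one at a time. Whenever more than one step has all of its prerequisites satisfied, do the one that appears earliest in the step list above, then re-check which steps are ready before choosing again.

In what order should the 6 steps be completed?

(C) and (E) have no prerequisites; (C) is listed earlier, so (C) is first.
(E) is the only step now ready → (E).
Now (D) and (F) have their prerequisites met. (D) is listed earlier, so (D) next.
(F) needed (E), now all done → (F).
Now (A) and (B) have their prerequisites met. (A) is listed earlier, so (A) next.
(B) is the only step now ready → (B).

(C), (E), (D), (F), (A), (B)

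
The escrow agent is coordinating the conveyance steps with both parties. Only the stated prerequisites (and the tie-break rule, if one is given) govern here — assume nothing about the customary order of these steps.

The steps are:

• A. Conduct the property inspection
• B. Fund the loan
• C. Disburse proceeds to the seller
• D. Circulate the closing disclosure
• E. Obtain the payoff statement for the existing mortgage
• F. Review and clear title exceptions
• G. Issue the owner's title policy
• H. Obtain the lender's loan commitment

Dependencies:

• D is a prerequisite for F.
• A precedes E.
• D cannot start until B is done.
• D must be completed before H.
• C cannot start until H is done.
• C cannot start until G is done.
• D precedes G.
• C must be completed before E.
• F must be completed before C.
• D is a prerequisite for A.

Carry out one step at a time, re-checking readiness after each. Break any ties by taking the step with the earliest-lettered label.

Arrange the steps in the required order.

B D A F G H C E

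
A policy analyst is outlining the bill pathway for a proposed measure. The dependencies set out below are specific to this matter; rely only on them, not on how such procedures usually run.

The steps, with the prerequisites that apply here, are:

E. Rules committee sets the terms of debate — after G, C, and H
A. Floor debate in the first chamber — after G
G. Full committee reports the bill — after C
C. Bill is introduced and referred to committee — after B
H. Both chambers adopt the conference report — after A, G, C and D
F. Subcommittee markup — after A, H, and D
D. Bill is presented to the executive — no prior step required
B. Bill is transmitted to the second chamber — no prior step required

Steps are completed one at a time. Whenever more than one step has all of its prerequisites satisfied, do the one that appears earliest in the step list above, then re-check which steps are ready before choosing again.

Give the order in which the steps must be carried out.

Nothing is required for D and B. D is listed earlier → D first.
Next only B has its prerequisites met → B.
C needed B, now all done → C.
Next only G has its prerequisites met → G.
A is the only step now ready → A.
Next only H has its prerequisites met → H.
E and F are both available; E is listed earlier → E.
F needed A, H and D, now all done → F.

D → B → C → G → A → H → E → F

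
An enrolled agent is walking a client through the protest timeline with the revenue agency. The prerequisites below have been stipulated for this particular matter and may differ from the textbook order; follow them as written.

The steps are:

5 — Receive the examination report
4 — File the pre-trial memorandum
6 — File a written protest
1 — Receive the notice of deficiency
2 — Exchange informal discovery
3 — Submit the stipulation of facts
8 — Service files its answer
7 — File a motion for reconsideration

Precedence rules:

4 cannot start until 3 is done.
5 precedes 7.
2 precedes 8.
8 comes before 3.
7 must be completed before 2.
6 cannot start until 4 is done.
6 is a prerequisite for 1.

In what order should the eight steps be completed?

5, 7, 2, 8, 3, 4, 6, 1

5 has no prerequisites → 5 first.
7 needed 5, now all done → 7.
2 needed 7, now all done → 2.
8 is the only step now ready → 8.
3 is the only step now ready → 3.
4 needed 3, now all done → 4.
6 needed 4, now all done → 6.
1 is the only step now ready → 1.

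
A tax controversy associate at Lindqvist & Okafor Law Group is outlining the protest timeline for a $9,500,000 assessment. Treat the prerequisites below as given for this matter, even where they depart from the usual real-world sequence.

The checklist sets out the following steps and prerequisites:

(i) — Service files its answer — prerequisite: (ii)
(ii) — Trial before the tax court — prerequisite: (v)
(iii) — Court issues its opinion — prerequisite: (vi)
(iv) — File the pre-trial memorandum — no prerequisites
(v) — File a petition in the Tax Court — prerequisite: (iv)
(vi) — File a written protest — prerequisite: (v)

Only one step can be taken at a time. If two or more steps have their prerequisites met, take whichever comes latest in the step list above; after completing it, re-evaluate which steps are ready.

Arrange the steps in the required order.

(iv) (v) (vi) (iii) (ii) (i)

Only (iv) has no prerequisites, so it is first.
(v) needed (iv), now all done → (v).
Ready: (vi) and (ii). (vi) is listed later → (vi).
(iii) now also ready, so the ready set is {(iii), (ii)}; (iii) is listed later → (iii).
Next only (ii) has its prerequisites met → (ii).
That leaves (i) as the only ready step → (i).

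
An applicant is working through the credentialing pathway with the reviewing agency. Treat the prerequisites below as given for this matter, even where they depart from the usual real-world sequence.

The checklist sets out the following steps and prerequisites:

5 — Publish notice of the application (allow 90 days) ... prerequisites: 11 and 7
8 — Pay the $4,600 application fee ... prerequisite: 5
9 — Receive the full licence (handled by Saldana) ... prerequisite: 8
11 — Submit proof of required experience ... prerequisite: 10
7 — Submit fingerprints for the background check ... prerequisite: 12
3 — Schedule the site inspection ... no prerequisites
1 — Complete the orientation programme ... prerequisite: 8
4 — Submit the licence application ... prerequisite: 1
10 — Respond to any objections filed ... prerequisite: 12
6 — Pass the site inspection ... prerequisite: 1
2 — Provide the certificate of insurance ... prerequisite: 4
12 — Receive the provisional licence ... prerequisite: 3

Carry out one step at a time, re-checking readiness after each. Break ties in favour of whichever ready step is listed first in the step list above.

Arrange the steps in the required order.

3, 12, 7, 10, 11, 5, 8, 9, 1, 4, 6, 2

Only 3 has no prerequisites, so it is first.
That leaves 12 as the only ready step → 12.
Now 7 and 10 have their prerequisites met. 7 is listed earlier, so 7 next.
Next only 10 has its prerequisites met → 10.
Next only 11 has its prerequisites met → 11.
5 needed 11 and 7, now all done → 5.
That leaves 8 as the only ready step → 8.
9 and 1 are both available; 9 is listed earlier → 9.
1 is the only step now ready → 1.
Ready: 4 and 6. 4 is listed earlier → 4.
Ready: 6 and 2. 6 is listed earlier → 6.
2 needed 4, now all done → 2.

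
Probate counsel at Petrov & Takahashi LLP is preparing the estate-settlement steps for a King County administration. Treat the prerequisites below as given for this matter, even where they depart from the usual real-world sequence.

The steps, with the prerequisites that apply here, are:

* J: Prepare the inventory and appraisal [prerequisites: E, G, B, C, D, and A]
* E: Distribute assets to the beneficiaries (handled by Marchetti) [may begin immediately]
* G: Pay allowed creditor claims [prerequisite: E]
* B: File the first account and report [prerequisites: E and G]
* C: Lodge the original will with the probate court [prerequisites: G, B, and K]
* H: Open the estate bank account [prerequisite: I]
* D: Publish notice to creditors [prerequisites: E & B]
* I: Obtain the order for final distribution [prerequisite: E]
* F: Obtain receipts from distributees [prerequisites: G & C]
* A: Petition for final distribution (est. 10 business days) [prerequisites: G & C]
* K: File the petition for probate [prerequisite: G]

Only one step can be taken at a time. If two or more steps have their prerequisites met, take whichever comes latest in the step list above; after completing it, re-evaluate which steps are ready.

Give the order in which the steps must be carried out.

E has no prerequisites → E first.
I and G are both available; I is listed later → I.
Ready: H and G. H is listed later → H.
Next only G has its prerequisites met → G.
Ready: K and B. K is listed later → K.
That leaves B as the only ready step → B.
Now D and C have their prerequisites met. D is listed later, so D next.
C needed K, B and G, now all done → C.
Now A and F have their prerequisites met. A is listed later, so A next.
F and J are both available; F is listed later → F.
J needed A, D, C, B, G and E, now all done → J.

E I H G K B D C A F J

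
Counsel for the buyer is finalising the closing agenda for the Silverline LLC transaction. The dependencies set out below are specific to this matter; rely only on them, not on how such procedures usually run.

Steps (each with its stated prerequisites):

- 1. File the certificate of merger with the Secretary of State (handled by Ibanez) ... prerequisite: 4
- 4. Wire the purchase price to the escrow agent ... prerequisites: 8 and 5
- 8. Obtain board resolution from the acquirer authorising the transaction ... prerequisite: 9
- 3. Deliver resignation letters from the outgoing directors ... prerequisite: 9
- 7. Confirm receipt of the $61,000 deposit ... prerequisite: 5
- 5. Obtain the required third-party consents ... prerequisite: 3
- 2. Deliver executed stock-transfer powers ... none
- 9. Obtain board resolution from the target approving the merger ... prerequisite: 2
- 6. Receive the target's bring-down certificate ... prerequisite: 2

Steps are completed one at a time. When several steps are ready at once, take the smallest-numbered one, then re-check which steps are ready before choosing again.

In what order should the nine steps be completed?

2, 6, 9, 3, 5, 7, 8, 4, 1

2 is the only step with nothing outstanding, so it goes first.
Now 6 and 9 have their prerequisites met. 6 has the earlier label, so 6 next.
Next only 9 has its prerequisites met → 9.
3 and 8 are both available; 3 has the earlier label → 3.
5 now also ready, so the ready set is {5, 8}; 5 has the earlier label → 5.
Now 7 and 8 have their prerequisites met. 7 has the earlier label, so 7 next.
That leaves 8 as the only ready step → 8.
Next only 4 has its prerequisites met → 4.
Next only 1 has its prerequisites met → 1.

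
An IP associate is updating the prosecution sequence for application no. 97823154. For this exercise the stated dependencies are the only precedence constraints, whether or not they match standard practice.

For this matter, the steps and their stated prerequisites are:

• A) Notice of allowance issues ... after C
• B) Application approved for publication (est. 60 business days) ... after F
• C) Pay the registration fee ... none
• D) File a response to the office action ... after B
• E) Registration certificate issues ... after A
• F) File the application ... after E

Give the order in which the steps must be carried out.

C has no prerequisites → C first.
Next only A has its prerequisites met → A.
That leaves E as the only ready step → E.
F is the only step now ready → F.
Next only B has its prerequisites met → B.
D needed B, now all done → D.

C, A, E, F, B, D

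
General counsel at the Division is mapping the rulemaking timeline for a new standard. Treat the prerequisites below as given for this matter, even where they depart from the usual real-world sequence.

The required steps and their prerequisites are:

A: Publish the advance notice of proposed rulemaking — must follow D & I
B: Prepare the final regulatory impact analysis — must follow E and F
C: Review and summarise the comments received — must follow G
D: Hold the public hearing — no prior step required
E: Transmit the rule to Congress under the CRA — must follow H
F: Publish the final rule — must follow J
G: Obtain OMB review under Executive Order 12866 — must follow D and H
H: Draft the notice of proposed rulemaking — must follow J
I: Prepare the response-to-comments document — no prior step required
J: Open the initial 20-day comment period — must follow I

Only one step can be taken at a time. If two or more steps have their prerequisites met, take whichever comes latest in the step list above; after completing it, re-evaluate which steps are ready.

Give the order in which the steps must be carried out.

Nothing is required for I and D. I is listed later → I first.
J and D are both available; J is listed later → J.
Now H, F and D have their prerequisites met. H is listed later, so H next.
F, E and D are all available; F is listed later → F.
E and D are both available; E is listed later → E.
B now also ready, so the ready set is {D, B}; D is listed later → D.
G and A now also ready, so the ready set is {G, B, A}; G is listed later → G.
Now C, B and A have their prerequisites met. C is listed later, so C next.
B and A are both available; B is listed later → B.
A is the only step now ready → A.

I → J → H → F → E → D → G → C → B → A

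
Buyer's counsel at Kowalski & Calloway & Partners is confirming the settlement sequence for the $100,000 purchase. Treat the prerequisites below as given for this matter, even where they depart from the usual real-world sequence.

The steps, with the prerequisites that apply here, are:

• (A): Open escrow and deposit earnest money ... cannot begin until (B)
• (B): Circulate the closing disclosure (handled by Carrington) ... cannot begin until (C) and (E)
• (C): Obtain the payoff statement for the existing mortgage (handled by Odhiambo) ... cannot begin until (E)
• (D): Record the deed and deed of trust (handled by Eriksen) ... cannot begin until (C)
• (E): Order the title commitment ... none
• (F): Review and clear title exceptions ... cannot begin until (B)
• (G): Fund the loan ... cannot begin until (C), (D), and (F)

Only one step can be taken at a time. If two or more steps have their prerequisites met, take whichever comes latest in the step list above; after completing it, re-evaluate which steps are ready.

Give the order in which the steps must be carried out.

(E) (C) (D) (B) (F) (G) (A)

(E) is the only step with nothing outstanding, so it goes first.
That leaves (C) as the only ready step → (C).
Ready: (D) and (B). (D) is listed later → (D).
Next only (B) has its prerequisites met → (B).
Ready: (F) and (A). (F) is listed later → (F).
(G) now also ready, so the ready set is {(G), (A)}; (G) is listed later → (G).
(A) needed (B), now all done → (A).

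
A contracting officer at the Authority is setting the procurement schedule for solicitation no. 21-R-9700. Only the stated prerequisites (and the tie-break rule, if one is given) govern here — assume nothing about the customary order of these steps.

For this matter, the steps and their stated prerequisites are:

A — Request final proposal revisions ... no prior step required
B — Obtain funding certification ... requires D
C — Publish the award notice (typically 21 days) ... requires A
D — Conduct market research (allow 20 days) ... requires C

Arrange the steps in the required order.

A is the only step with nothing outstanding, so it goes first.
That leaves C as the only ready step → C.
D needed C, now all done → D.
Next only B has its prerequisites met → B.

A → C → D → B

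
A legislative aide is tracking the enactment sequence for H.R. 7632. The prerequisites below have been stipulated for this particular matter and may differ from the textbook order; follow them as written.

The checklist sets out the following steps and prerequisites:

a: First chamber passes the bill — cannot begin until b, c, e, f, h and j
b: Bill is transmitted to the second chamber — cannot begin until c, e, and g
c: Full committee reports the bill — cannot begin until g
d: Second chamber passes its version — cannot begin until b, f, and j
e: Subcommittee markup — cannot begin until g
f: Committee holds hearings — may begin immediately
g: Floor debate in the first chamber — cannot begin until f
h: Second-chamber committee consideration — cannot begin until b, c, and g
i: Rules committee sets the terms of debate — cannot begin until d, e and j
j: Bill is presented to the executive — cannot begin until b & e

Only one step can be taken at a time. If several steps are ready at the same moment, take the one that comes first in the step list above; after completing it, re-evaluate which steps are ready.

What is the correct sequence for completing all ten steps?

f g c e b h j a d i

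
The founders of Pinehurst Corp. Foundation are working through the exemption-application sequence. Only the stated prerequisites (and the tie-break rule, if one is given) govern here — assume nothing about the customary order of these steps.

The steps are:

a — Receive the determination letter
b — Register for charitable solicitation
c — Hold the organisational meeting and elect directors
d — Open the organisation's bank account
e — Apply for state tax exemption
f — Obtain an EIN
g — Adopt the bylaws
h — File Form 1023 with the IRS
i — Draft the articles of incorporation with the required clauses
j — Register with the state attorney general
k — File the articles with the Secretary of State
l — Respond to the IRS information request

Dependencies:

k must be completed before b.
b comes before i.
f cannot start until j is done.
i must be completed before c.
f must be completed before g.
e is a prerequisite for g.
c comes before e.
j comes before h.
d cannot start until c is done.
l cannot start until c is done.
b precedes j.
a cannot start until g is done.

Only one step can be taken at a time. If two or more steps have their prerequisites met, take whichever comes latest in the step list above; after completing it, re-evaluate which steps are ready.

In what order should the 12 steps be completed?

k is the only step with nothing outstanding, so it goes first.
b needed k, now all done → b.
j and i are both available; j is listed later → j.
Now i, h and f have their prerequisites met. i is listed later, so i next.
Now h, f and c have their prerequisites met. h is listed later, so h next.
f and c are both available; f is listed later → f.
That leaves c as the only ready step → c.
l, e and d are all available; l is listed later → l.
e and d are both available; e is listed later → e.
g and d are both available; g is listed later → g.
Ready: d and a. d is listed later → d.
a is the only step now ready → a.

k, b, j, i, h, f, c, l, e, g, d, a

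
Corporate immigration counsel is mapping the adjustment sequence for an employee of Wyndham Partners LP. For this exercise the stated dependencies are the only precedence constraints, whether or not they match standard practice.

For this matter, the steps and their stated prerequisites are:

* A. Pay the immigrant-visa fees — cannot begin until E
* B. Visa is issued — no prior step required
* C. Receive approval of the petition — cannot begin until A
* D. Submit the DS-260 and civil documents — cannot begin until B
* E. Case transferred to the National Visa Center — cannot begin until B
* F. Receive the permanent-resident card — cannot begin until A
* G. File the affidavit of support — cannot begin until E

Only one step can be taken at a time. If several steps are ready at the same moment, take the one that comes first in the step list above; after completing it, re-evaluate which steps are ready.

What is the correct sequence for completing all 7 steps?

B is the only step with nothing outstanding, so it goes first.
Now D and E have their prerequisites met. D is listed earlier, so D next.
E needed B, now all done → E.
A and G are both available; A is listed earlier → A.
Now C, F and G have their prerequisites met. C is listed earlier, so C next.
Now F and G have their prerequisites met. F is listed earlier, so F next.
Next only G has its prerequisites met → G.

B → D → E → A → C → F → G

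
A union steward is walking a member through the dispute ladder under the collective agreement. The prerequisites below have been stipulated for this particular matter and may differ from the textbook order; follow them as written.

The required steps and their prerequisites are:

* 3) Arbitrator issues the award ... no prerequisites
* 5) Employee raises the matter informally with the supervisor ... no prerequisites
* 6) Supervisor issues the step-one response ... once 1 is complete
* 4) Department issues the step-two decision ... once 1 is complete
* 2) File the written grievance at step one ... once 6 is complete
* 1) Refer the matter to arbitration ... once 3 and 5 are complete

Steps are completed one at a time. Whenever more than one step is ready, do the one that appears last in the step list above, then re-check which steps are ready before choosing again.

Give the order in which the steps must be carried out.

5 and 3 have no prerequisites; 5 is listed later, so 5 is first.
Next only 3 has its prerequisites met → 3.
That leaves 1 as the only ready step → 1.
Ready: 4 and 6. 4 is listed later → 4.
6 needed 1, now all done → 6.
2 is the only step now ready → 2.

5, 3, 1, 4, 6, 2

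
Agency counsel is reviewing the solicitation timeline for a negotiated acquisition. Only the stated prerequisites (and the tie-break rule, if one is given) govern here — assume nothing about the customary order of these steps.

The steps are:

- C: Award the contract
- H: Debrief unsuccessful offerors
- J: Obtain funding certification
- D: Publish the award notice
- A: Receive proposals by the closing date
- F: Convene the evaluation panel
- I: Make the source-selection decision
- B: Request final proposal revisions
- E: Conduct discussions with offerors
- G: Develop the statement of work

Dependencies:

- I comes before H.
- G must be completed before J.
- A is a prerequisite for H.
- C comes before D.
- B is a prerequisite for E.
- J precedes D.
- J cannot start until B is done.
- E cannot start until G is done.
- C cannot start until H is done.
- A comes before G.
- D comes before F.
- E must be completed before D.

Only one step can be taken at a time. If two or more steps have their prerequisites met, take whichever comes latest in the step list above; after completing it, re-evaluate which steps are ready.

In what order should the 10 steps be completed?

B, I, A, G, E, J, H, C, D, F

B, I and A have no prerequisites; B is listed later, so B is first.
I and A are both available; I is listed later → I.
A is the only step now ready → A.
Now G and H have their prerequisites met. G is listed later, so G next.
E, J and H are all available; E is listed later → E.
Ready: J and H. J is listed later → J.
That leaves H as the only ready step → H.
C needed H, now all done → C.
That leaves D as the only ready step → D.
F needed D, now all done → F.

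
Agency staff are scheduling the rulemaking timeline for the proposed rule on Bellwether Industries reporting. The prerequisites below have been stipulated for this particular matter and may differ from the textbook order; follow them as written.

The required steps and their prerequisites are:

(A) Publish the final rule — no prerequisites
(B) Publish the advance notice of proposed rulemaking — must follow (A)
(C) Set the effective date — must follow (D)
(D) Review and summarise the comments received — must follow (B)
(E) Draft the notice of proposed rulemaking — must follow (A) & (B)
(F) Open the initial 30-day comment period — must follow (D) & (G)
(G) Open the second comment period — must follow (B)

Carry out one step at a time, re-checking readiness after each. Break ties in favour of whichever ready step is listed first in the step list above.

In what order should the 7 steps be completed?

(A), (B), (D), (C), (E), (G), (F)

(A) is the only step with nothing outstanding, so it goes first.
(B) needed (A), now all done → (B).
Ready: (D), (E) and (G). (D) is listed earlier → (D).
(C) now also ready, so the ready set is {(C), (E), (G)}; (C) is listed earlier → (C).
(E) and (G) are both available; (E) is listed earlier → (E).
(G) is the only step now ready → (G).
(F) needed (D) and (G), now all done → (F).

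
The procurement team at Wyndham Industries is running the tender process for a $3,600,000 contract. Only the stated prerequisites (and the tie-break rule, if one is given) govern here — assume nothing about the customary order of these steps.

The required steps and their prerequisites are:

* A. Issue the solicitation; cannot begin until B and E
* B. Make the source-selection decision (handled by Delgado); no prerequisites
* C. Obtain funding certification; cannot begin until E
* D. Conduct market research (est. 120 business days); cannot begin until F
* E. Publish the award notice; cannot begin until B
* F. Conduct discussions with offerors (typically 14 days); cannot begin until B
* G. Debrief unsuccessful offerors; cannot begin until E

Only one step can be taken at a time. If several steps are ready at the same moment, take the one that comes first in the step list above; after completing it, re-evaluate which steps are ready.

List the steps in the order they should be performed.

B, E, A, C, F, D, G

B has no prerequisites → B first.
E and F are both available; E is listed earlier → E.
A, C and G now also ready, so the ready set is {A, C, F, G}; A is listed earlier → A.
C, F and G are all available; C is listed earlier → C.
Ready: F and G. F is listed earlier → F.
D now also ready, so the ready set is {D, G}; D is listed earlier → D.
That leaves G as the only ready step → G.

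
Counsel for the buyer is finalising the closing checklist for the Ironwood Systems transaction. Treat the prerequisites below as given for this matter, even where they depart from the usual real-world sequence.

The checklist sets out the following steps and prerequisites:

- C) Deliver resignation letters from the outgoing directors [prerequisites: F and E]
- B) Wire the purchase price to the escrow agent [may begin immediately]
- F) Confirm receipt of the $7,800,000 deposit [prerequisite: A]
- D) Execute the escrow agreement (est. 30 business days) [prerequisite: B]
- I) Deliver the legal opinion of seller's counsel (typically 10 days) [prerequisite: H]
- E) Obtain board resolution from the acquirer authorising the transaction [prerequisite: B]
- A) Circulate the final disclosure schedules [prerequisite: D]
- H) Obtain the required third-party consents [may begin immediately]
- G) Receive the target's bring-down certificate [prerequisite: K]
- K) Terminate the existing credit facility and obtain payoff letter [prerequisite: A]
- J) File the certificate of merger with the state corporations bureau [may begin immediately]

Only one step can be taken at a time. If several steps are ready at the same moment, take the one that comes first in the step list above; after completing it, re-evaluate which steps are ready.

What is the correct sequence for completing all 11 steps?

B → D → E → A → F → C → H → I → K → G → J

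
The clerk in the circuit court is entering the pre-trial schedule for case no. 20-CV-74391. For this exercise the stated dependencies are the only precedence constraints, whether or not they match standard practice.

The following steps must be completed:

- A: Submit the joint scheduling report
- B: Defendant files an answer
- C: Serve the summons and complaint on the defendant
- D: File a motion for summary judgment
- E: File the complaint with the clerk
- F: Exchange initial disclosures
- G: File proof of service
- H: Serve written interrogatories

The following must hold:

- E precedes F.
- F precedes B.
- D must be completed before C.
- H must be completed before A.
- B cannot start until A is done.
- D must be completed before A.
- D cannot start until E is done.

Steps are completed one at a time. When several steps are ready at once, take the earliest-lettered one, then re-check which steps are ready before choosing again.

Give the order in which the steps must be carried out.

Nothing is required for E, G and H. E has the earlier label → E first.
D, F, G and H are all available; D has the earlier label → D.
C, F, G and H are all available; C has the earlier label → C.
Now F, G and H have their prerequisites met. F has the earlier label, so F next.
G and H are both available; G has the earlier label → G.
Next only H has its prerequisites met → H.
A needed D and H, now all done → A.
B is the only step now ready → B.

E, D, C, F, G, H, A, B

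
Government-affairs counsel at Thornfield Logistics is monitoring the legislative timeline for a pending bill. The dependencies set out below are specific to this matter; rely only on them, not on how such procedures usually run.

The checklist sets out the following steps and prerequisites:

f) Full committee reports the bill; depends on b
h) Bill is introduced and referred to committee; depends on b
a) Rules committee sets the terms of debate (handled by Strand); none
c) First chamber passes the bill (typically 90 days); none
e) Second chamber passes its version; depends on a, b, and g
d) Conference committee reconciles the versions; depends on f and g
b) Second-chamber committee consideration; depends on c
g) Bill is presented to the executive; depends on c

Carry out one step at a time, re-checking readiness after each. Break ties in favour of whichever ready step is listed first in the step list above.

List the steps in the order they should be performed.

a → c → b → f → h → g → e → d

a and c have no prerequisites; a is listed earlier, so a is first.
Next only c has its prerequisites met → c.
Ready: b and g. b is listed earlier → b.
f and h now also ready, so the ready set is {f, h, g}; f is listed earlier → f.
Now h and g have their prerequisites met. h is listed earlier, so h next.
g is the only step now ready → g.
Ready: e and d. e is listed earlier → e.
Next only d has its prerequisites met → d.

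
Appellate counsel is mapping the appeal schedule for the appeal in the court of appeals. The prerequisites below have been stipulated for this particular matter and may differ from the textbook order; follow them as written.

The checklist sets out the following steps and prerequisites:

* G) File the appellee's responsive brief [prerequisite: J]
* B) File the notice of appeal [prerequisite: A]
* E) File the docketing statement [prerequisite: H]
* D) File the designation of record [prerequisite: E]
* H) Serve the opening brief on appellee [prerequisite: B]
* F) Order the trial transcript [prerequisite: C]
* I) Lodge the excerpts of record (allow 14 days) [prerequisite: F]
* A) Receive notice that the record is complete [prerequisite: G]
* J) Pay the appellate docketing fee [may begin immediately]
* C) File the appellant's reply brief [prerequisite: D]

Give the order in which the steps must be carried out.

J, G, A, B, H, E, D, C, F, I

J has no prerequisites → J first.
Next only G has its prerequisites met → G.
Next only A has its prerequisites met → A.
B is the only step now ready → B.
That leaves H as the only ready step → H.
That leaves E as the only ready step → E.
D needed E, now all done → D.
That leaves C as the only ready step → C.
That leaves F as the only ready step → F.
I needed F, now all done → I.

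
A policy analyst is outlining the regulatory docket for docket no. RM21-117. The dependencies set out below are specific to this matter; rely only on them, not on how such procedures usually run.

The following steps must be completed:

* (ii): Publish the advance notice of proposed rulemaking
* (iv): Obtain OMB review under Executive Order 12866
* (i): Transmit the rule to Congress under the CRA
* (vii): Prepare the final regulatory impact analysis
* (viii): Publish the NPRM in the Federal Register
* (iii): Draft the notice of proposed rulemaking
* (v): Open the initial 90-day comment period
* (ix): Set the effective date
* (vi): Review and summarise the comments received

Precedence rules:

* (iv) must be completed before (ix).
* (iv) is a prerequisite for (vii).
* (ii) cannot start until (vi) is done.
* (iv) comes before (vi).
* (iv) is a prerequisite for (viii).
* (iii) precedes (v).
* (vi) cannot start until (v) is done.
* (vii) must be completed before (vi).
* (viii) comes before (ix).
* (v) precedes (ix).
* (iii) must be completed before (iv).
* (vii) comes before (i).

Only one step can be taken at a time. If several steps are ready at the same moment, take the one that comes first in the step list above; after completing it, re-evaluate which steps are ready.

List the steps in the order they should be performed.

(iii) is the only step with nothing outstanding, so it goes first.
Now (iv) and (v) have their prerequisites met. (iv) is listed earlier, so (iv) next.
Ready: (vii), (viii) and (v). (vii) is listed earlier → (vii).
(i) now also ready, so the ready set is {(i), (viii), (v)}; (i) is listed earlier → (i).
Now (viii) and (v) have their prerequisites met. (viii) is listed earlier, so (viii) next.
(v) needed (iii), now all done → (v).
(ix) and (vi) are both available; (ix) is listed earlier → (ix).
That leaves (vi) as the only ready step → (vi).
Next only (ii) has its prerequisites met → (ii).

(iii) (iv) (vii) (i) (viii) (v) (ix) (vi) (ii)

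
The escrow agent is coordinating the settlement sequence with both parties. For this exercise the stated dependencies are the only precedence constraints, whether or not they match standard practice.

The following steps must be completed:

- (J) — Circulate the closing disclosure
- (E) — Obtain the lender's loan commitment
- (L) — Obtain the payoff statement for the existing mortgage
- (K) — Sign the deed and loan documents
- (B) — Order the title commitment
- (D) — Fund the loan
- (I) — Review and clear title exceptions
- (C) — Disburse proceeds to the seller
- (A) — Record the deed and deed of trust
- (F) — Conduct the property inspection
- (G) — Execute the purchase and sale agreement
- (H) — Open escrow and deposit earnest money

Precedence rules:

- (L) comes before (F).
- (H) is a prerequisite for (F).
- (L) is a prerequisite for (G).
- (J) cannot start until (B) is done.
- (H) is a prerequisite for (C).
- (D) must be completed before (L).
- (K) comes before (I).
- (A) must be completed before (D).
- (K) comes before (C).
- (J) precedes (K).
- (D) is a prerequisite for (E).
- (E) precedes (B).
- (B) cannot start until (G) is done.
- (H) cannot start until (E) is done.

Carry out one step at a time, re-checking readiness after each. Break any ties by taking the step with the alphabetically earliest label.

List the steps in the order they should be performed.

(A), (D), (E), (H), (L), (F), (G), (B), (J), (K), (C), (I)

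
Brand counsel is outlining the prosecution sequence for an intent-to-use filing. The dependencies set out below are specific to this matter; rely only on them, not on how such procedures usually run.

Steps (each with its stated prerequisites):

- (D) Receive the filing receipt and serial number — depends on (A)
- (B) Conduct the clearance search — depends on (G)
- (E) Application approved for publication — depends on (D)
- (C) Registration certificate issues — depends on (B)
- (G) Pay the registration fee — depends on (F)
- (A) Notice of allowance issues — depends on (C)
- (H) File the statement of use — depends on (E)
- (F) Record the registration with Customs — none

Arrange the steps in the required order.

(F), (G), (B), (C), (A), (D), (E), (H)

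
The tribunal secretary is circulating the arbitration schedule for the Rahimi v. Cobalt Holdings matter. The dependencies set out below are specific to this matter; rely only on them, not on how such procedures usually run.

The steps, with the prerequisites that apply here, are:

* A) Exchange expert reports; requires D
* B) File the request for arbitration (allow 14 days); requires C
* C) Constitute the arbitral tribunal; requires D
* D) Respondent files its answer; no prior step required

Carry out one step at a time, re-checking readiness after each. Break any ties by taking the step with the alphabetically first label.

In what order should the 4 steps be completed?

D, A, C, B

D has no prerequisites → D first.
Now A and C have their prerequisites met. A has the earlier label, so A next.
C is the only step now ready → C.
Next only B has its prerequisites met → B.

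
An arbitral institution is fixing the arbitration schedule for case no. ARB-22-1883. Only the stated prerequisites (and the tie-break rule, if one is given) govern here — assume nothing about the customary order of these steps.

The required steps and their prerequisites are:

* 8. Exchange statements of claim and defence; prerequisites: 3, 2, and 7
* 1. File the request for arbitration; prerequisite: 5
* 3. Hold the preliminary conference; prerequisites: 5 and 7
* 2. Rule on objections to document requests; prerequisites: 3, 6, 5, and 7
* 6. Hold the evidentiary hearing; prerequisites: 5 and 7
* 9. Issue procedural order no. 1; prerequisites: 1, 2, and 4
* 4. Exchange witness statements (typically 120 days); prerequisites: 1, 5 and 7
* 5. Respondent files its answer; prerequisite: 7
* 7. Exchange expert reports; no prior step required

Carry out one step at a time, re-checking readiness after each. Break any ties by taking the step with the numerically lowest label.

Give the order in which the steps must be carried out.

7 is the only step with nothing outstanding, so it goes first.
That leaves 5 as the only ready step → 5.
Ready: 1, 3 and 6. 1 has the earlier label → 1.
3, 4 and 6 are all available; 3 has the earlier label → 3.
Ready: 4 and 6. 4 has the earlier label → 4.
6 needed 5 and 7, now all done → 6.
2 needed 3, 5, 6 and 7, now all done → 2.
Ready: 8 and 9. 8 has the earlier label → 8.
9 is the only step now ready → 9.

7, 5, 1, 3, 4, 6, 2, 8, 9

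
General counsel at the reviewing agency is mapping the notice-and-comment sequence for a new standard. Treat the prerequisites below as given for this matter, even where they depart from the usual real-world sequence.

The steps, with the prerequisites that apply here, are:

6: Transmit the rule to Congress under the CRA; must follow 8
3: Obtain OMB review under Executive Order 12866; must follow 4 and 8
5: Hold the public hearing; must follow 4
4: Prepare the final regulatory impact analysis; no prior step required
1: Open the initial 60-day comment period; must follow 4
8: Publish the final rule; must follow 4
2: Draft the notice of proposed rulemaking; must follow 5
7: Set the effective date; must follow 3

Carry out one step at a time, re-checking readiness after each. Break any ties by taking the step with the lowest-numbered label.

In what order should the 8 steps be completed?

4 1 5 2 8 3 6 7

4 has no prerequisites → 4 first.
Ready: 1, 5 and 8. 1 has the earlier label → 1.
Ready: 5 and 8. 5 has the earlier label → 5.
2 now also ready, so the ready set is {2, 8}; 2 has the earlier label → 2.
Next only 8 has its prerequisites met → 8.
Ready: 3 and 6. 3 has the earlier label → 3.
Ready: 6 and 7. 6 has the earlier label → 6.
7 is the only step now ready → 7.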